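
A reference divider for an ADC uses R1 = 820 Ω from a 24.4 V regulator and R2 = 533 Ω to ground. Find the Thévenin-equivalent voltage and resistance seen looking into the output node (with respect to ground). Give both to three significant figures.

V_th = 9.61 V, R_th = 323 Ω

V_th is the open-circuit tap voltage: 24.4 × 533/(820 + 533) = 9.61 V.
With the supply zeroed, R1 and R2 appear in parallel from the tap: R_th = R1‖R2 = (820 × 533)/1353 = 323 Ω.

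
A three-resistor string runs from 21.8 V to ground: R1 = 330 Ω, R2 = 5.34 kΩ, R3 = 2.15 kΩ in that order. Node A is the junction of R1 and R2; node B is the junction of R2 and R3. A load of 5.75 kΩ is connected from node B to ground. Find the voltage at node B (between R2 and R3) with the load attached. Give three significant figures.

At node B, R3 is in parallel with the load: R3‖R_L = 1565 Ω.
Below node A the resistance is R2 + (R3‖R_L) = 6905 Ω, so V_A = 21.8 × 6905/7235 = 20.81 V.
Then V_B = V_A × (R3‖R_L)/(R2 + R3‖R_L) = 20.81 × 1565/6905 = 4.72 V.

V ≈ 4.72 V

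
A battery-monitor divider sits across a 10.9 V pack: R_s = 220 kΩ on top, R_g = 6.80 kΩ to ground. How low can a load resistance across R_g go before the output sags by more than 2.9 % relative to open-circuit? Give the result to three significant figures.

Output resistance R_th = R_s‖R_g = (220 × 6.80)/226.8 = 6.596 kΩ.
The fractional drop is R_th/(R_th + R_L); requiring this ≤ 0.0290 gives R_L ≥ R_th(1/0.0290 − 1) = 6.596 × 33.48 = 221 kΩ.

R_L(min) ≈ 221 kΩ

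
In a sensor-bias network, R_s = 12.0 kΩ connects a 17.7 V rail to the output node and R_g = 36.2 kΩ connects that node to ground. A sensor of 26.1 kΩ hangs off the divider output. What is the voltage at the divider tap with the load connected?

The load sits in parallel with R_g: R_g‖R_L = (36.2 × 26.1) / (36.2 + 26.1) = 15.17 kΩ.
V_out = 17.7 × 15.17 / (12.0 + 15.17) = 17.7 × 15.17/27.17 = 9.88 V.

V_out ≈ 9.88 V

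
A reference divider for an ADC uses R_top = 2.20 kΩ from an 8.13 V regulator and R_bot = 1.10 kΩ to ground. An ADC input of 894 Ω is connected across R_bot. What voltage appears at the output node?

V_out ≈ 1.49 V

The load sits in parallel with R_bot: R_bot‖R_L = (1100 × 894) / (1100 + 894) = 493.2 Ω.
V_out = 8.13 × 493.2 / (2200 + 493.2) = 8.13 × 493.2/2693 = 1.49 V.
(Unloaded it would have been 2.71 V.)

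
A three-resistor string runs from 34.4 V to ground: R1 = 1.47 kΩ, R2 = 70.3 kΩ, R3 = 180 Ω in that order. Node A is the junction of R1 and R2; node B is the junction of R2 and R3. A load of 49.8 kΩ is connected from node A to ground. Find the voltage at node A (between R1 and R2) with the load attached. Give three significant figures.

Below node A the series string R2+R3 = 70480 Ω sits in parallel with the 49800 Ω load: 29180 Ω.
V_A = 34.4 × 29180/(1470 + 29180) = 32.8 V.

V ≈ 32.8 V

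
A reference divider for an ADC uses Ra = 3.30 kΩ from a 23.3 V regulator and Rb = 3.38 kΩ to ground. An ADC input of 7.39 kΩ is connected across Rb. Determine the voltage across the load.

V_out ≈ 9.62 V

The load sits in parallel with Rb: Rb‖R_L = (3.38 × 7.39) / (3.38 + 7.39) = 2.319 kΩ.
V_out = 23.3 × 2.319 / (3.30 + 2.319) = 23.3 × 2.319/5.619 = 9.62 V.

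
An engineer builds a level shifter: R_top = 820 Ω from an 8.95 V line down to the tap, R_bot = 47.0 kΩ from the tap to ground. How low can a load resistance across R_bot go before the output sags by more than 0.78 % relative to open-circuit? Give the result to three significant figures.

Output resistance R_th = R_top‖R_bot = (820 × 47000)/47820 = 805.9 Ω.
The fractional drop is R_th/(R_th + R_L); requiring this ≤ 0.00780 gives R_L ≥ R_th(1/0.00780 − 1) = 805.9 × 127.2 = 103 kΩ.

R_L(min) ≈ 103 kΩ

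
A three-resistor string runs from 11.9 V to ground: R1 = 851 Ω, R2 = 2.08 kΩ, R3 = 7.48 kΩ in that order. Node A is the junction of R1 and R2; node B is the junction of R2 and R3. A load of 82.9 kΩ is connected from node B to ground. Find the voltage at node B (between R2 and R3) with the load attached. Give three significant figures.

At node B, R3 is in parallel with the load: R3‖R_L = 6861 Ω.
Below node A the resistance is R2 + (R3‖R_L) = 8941 Ω, so V_A = 11.9 × 8941/9792 = 10.87 V.
Then V_B = V_A × (R3‖R_L)/(R2 + R3‖R_L) = 10.87 × 6861/8941 = 8.34 V.

V ≈ 8.34 V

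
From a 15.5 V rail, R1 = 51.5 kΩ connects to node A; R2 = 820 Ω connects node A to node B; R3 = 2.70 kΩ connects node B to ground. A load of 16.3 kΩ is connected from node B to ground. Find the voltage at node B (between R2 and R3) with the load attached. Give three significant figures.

At node B, R3 is in parallel with the load: R3‖R_L = 2316 Ω.
Below node A the resistance is R2 + (R3‖R_L) = 3136 Ω, so V_A = 15.5 × 3136/54640 = 0.8898 V.
Then V_B = V_A × (R3‖R_L)/(R2 + R3‖R_L) = 0.8898 × 2316/3136 = 0.657 V.

V ≈ 0.657 V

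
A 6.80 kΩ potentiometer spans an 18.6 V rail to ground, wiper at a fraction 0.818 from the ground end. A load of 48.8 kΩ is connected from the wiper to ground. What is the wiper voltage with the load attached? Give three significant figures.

The wiper splits the pot into (1−α)R = 1.238 kΩ above and αR = 5.562 kΩ below.
Lower section ‖ load = 4.993 kΩ.
V_wiper = 18.6 × 4.993/(1.238 + 4.993) = 14.9 V.

V ≈ 14.9 V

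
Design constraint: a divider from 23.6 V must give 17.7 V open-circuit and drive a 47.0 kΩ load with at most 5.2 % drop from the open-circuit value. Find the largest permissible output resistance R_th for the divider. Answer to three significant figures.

Loading drop = R_th/(R_th + R_L) ≤ 0.0520, so R_th ≤ R_L · ε/(1−ε) = 47.0 kΩ × 0.0520/0.9480 = 2.58 kΩ.

R_th ≤ 2.58 kΩ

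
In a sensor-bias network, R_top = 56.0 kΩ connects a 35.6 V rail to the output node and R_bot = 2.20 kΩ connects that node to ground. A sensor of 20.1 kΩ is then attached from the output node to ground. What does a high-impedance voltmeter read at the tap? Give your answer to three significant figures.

The load sits in parallel with R_bot: R_bot‖R_L = (2.20 × 20.1) / (2.20 + 20.1) = 1.983 kΩ.
V_out = 35.6 × 1.983 / (56.0 + 1.983) = 35.6 × 1.983/57.98 = 1.22 V.

V_out ≈ 1.22 V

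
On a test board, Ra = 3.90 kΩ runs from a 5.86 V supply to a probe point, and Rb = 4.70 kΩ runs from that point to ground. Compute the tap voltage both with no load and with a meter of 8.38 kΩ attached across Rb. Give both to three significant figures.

Unloaded: 3.20 V; loaded: 2.55 V

Open-circuit: V = 5.86 × 4.70/(3.90 + 4.70) = 3.20 V.
With the load, Rb becomes Rb‖R_L = 3.011 kΩ, so V = 5.86 × 3.011/6.911 = 2.55 V.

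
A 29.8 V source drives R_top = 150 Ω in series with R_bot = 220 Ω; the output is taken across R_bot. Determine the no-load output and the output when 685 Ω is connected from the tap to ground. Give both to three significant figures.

Open-circuit: V = 29.8 × 220/(150 + 220) = 17.7 V.
With the load, R_bot becomes R_bot‖R_L = 166.5 Ω, so V = 29.8 × 166.5/316.5 = 15.7 V.

Unloaded: 17.7 V; loaded: 15.7 V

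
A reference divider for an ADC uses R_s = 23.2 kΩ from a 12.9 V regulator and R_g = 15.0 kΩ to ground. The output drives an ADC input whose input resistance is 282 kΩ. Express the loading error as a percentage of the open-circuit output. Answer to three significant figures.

The divider's output (Thévenin) resistance is R_s‖R_g = 9.110 kΩ.
Fractional drop under load = R_th/(R_th + R_L) = 9.110 / (9.110 + 282) = 0.03129.
So the output falls by 3.13 %.

3.13 %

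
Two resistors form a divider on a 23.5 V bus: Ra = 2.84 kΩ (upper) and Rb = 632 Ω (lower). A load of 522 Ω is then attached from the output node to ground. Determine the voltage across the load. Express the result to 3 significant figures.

The load sits in parallel with Rb: Rb‖R_L = (632 × 522) / (632 + 522) = 285.9 Ω.
V_out = 23.5 × 285.9 / (2840 + 285.9) = 23.5 × 285.9/3126 = 2.15 V.

V_out ≈ 2.15 V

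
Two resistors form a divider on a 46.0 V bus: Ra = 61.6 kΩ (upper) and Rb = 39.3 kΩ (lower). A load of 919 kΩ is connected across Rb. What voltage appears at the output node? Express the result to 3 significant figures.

The load sits in parallel with Rb: Rb‖R_L = (39.3 × 919) / (39.3 + 919) = 37.69 kΩ.
V_out = 46.0 × 37.69 / (61.6 + 37.69) = 46.0 × 37.69/99.29 = 17.5 V.

V_out ≈ 17.5 V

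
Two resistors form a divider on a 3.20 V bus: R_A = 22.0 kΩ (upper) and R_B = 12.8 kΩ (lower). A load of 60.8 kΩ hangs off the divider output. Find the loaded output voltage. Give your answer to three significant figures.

V_out ≈ 1.04 V

The load sits in parallel with R_B: R_B‖R_L = (12.8 × 60.8) / (12.8 + 60.8) = 10.57 kΩ.
V_out = 3.20 × 10.57 / (22.0 + 10.57) = 3.20 × 10.57/32.57 = 1.04 V.
(Unloaded it would have been 1.18 V.)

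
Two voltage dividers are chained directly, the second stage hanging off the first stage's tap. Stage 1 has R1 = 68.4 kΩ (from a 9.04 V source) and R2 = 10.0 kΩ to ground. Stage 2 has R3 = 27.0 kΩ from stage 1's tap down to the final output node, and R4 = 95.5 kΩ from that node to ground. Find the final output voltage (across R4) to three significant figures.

V_out ≈ 0.839 V

Stage 2 presents R3+R4 = 122.5 kΩ as a load on stage 1's tap.
Stage 1's lower leg becomes R2‖(R3+R4) = 9.245 kΩ, so V_mid = 9.04 × 9.245/77.65 = 1.076 V.
Stage 2 is itself unloaded: V_out = V_mid × R4/(R3+R4) = 1.076 × 95.5/122.5 = 0.839 V.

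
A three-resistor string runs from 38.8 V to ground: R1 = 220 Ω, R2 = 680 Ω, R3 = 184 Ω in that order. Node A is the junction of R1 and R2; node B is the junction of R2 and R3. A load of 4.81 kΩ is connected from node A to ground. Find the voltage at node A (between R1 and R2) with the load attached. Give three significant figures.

Below node A the series string R2+R3 = 864.0 Ω sits in parallel with the 4810 Ω load: 732.4 Ω.
V_A = 38.8 × 732.4/(220 + 732.4) = 29.8 V.

V ≈ 29.8 V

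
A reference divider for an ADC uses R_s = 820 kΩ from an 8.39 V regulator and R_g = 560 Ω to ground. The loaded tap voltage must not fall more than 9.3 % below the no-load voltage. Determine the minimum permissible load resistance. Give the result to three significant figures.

R_L(min) ≈ 5.46 kΩ

Output resistance R_th = R_s‖R_g = (820000 × 560)/820600 = 559.6 Ω.
The fractional drop is R_th/(R_th + R_L); requiring this ≤ 0.0930 gives R_L ≥ R_th(1/0.0930 − 1) = 559.6 × 9.753 = 5.46 kΩ.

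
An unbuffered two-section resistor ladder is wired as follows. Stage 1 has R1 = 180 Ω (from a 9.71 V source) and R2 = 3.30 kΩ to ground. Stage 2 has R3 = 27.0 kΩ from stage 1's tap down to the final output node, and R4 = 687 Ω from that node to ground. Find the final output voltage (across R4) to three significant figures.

Stage 2 presents R3+R4 = 27690 Ω as a load on stage 1's tap.
Stage 1's lower leg becomes R2‖(R3+R4) = 2949 Ω, so V_mid = 9.71 × 2949/3129 = 9.151 V.
Stage 2 is itself unloaded: V_out = V_mid × R4/(R3+R4) = 9.151 × 687/27690 = 0.227 V.

V_out ≈ 0.227 V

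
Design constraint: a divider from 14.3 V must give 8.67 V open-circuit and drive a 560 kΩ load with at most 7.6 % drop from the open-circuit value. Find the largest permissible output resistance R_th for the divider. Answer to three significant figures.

R_th ≤ 46.1 kΩ

Loading drop = R_th/(R_th + R_L) ≤ 0.0760, so R_th ≤ R_L · ε/(1−ε) = 560 kΩ × 0.0760/0.9240 = 46.1 kΩ.
(Any R1, R2 with R2/(R1+R2) = 0.606 and R1‖R2 ≤ 46.1 kΩ will meet the spec.)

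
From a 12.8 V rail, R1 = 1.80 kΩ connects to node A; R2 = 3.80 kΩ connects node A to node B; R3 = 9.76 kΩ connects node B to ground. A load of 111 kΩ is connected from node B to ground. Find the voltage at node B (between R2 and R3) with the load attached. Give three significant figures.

At node B, R3 is in parallel with the load: R3‖R_L = 8.971 kΩ.
Below node A the resistance is R2 + (R3‖R_L) = 12.77 kΩ, so V_A = 12.8 × 12.77/14.57 = 11.22 V.
Then V_B = V_A × (R3‖R_L)/(R2 + R3‖R_L) = 11.22 × 8.971/12.77 = 7.88 V.

V ≈ 7.88 V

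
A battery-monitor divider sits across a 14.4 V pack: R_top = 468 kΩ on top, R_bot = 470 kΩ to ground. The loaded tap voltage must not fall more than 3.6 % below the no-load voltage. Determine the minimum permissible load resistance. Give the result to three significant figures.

Output resistance R_th = R_top‖R_bot = (468 × 470)/938.0 = 234.5 kΩ.
The fractional drop is R_th/(R_th + R_L); requiring this ≤ 0.0360 gives R_L ≥ R_th(1/0.0360 − 1) = 234.5 × 26.78 = 6.28 MΩ.

R_L(min) ≈ 6.28 MΩ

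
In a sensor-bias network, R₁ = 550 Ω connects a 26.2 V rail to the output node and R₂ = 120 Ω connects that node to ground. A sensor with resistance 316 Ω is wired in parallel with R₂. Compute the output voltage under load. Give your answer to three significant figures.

The load sits in parallel with R₂: R₂‖R_L = (120 × 316) / (120 + 316) = 86.97 Ω.
V_out = 26.2 × 86.97 / (550 + 86.97) = 26.2 × 86.97/637.0 = 3.58 V.

V_out ≈ 3.58 V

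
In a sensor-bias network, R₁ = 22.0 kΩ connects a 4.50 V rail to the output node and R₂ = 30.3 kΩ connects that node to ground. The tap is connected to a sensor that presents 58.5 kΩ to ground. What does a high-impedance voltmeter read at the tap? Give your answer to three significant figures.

The load sits in parallel with R₂: R₂‖R_L = (30.3 × 58.5) / (30.3 + 58.5) = 19.96 kΩ.
V_out = 4.50 × 19.96 / (22.0 + 19.96) = 4.50 × 19.96/41.96 = 2.14 V.

V_out ≈ 2.14 V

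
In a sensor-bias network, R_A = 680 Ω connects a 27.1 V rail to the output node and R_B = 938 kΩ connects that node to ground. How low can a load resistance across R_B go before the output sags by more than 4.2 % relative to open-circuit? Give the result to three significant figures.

R_L(min) ≈ 15.5 kΩ

Output resistance R_th = R_A‖R_B = (680 × 938000)/938700 = 679.5 Ω.
The fractional drop is R_th/(R_th + R_L); requiring this ≤ 0.0420 gives R_L ≥ R_th(1/0.0420 − 1) = 679.5 × 22.81 = 15.5 kΩ.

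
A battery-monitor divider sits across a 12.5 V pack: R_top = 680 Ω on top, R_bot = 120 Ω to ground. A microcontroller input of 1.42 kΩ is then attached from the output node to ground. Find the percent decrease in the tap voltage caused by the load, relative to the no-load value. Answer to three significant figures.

The divider's output (Thévenin) resistance is R_top‖R_bot = 102.0 Ω.
Fractional drop under load = R_th/(R_th + R_L) = 102.0 / (102.0 + 1420) = 0.06702.
So the output falls by 6.70 %.

6.70 %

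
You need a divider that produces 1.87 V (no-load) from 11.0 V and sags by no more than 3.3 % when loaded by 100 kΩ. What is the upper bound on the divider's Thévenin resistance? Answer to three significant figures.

R_th ≤ 3.41 kΩ

Loading drop = R_th/(R_th + R_L) ≤ 0.0330, so R_th ≤ R_L · ε/(1−ε) = 100 kΩ × 0.0330/0.9670 = 3.41 kΩ.
(Any R1, R2 with R2/(R1+R2) = 0.170 and R1‖R2 ≤ 3.41 kΩ will meet the spec.)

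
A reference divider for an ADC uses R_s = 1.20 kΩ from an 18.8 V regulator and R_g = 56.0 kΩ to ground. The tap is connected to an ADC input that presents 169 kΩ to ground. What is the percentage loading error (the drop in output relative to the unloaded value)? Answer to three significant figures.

0.690 %

The divider's output (Thévenin) resistance is R_s‖R_g = 1.175 kΩ.
Fractional drop under load = R_th/(R_th + R_L) = 1.175 / (1.175 + 169) = 0.006904.
So the output falls by 0.690 %.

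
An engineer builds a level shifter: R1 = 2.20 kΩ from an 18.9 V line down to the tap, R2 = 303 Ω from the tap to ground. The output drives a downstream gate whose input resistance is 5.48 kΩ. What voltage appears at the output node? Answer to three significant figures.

The load sits in parallel with R2: R2‖R_L = (303 × 5480) / (303 + 5480) = 287.1 Ω.
V_out = 18.9 × 287.1 / (2200 + 287.1) = 18.9 × 287.1/2487 = 2.18 V.

V_out ≈ 2.18 V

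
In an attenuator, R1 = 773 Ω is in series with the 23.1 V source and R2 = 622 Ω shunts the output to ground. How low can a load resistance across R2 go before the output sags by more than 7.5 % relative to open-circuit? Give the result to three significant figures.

R_L(min) ≈ 4.25 kΩ

Output resistance R_th = R1‖R2 = (773 × 622)/1395 = 344.7 Ω.
The fractional drop is R_th/(R_th + R_L); requiring this ≤ 0.0750 gives R_L ≥ R_th(1/0.0750 − 1) = 344.7 × 12.33 = 4.25 kΩ.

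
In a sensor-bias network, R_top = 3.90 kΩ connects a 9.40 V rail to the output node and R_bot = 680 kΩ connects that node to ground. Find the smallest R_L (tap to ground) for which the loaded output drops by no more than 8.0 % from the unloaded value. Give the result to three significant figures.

Output resistance R_th = R_top‖R_bot = (3.90 × 680)/683.9 = 3.878 kΩ.
The fractional drop is R_th/(R_th + R_L); requiring this ≤ 0.0800 gives R_L ≥ R_th(1/0.0800 − 1) = 3.878 × 11.50 = 44.6 kΩ.

R_L(min) ≈ 44.6 kΩ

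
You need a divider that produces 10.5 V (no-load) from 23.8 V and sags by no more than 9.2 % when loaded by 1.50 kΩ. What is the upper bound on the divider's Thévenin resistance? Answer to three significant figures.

Loading drop = R_th/(R_th + R_L) ≤ 0.0920, so R_th ≤ R_L · ε/(1−ε) = 1.50 kΩ × 0.0920/0.9080 = 152 Ω.
(Any R1, R2 with R2/(R1+R2) = 0.441 and R1‖R2 ≤ 152 Ω will meet the spec.)

R_th ≤ 152 Ω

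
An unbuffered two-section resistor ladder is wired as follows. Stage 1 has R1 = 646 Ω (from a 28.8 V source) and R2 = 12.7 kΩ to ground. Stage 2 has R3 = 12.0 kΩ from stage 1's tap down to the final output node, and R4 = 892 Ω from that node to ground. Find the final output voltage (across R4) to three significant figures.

Stage 2 presents R3+R4 = 12890 Ω as a load on stage 1's tap.
Stage 1's lower leg becomes R2‖(R3+R4) = 6398 Ω, so V_mid = 28.8 × 6398/7044 = 26.16 V.
Stage 2 is itself unloaded: V_out = V_mid × R4/(R3+R4) = 26.16 × 892/12890 = 1.81 V.

V_out ≈ 1.81 V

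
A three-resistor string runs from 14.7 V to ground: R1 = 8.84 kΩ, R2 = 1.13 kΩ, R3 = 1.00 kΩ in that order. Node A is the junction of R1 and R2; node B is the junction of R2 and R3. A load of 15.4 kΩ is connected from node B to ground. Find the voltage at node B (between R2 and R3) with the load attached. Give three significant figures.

V ≈ 1.27 V

At node B, R3 is in parallel with the load: R3‖R_L = 0.9390 kΩ.
Below node A the resistance is R2 + (R3‖R_L) = 2.069 kΩ, so V_A = 14.7 × 2.069/10.91 = 2.788 V.
Then V_B = V_A × (R3‖R_L)/(R2 + R3‖R_L) = 2.788 × 0.9390/2.069 = 1.27 V.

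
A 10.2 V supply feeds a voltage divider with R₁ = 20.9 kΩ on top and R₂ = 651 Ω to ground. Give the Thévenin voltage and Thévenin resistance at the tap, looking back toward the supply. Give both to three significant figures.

V_th = 0.308 V, R_th = 631 Ω

V_th is the open-circuit tap voltage: 10.2 × 651/(20900 + 651) = 0.308 V.
With the supply zeroed, R₁ and R₂ appear in parallel from the tap: R_th = R₁‖R₂ = (20900 × 651)/21550 = 631 Ω.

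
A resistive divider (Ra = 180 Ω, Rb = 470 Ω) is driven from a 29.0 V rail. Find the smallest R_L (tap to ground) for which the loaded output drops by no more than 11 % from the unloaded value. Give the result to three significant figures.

Output resistance R_th = Ra‖Rb = (180 × 470)/650.0 = 130.2 Ω.
The fractional drop is R_th/(R_th + R_L); requiring this ≤ 0.110 gives R_L ≥ R_th(1/0.110 − 1) = 130.2 × 8.091 = 1.05 kΩ.

R_L(min) ≈ 1.05 kΩ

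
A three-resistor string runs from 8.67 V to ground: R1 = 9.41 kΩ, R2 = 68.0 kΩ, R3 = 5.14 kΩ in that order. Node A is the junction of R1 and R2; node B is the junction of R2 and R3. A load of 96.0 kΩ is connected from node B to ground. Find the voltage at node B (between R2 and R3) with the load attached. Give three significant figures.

At node B, R3 is in parallel with the load: R3‖R_L = 4.879 kΩ.
Below node A the resistance is R2 + (R3‖R_L) = 72.88 kΩ, so V_A = 8.67 × 72.88/82.29 = 7.679 V.
Then V_B = V_A × (R3‖R_L)/(R2 + R3‖R_L) = 7.679 × 4.879/72.88 = 0.514 V.

V ≈ 0.514 V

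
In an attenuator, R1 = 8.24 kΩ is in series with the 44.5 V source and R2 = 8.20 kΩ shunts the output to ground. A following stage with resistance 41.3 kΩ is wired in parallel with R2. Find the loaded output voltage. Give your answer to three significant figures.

V_out ≈ 20.2 V

The load sits in parallel with R2: R2‖R_L = (8.20 × 41.3) / (8.20 + 41.3) = 6.842 kΩ.
V_out = 44.5 × 6.842 / (8.24 + 6.842) = 44.5 × 6.842/15.08 = 20.2 V.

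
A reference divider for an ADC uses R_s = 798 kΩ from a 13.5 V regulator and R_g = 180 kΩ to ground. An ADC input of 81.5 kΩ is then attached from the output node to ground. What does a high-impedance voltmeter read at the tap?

V_out ≈ 0.887 V

The load sits in parallel with R_g: R_g‖R_L = (180 × 81.5) / (180 + 81.5) = 56.10 kΩ.
V_out = 13.5 × 56.10 / (798 + 56.10) = 13.5 × 56.10/854.1 = 0.887 V.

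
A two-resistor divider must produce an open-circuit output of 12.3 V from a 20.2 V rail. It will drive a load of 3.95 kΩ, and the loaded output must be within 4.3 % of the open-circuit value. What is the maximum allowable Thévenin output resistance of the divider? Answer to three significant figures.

R_th ≤ 177 Ω

Loading drop = R_th/(R_th + R_L) ≤ 0.0430, so R_th ≤ R_L · ε/(1−ε) = 3.95 kΩ × 0.0430/0.9570 = 177 Ω.
(Any R1, R2 with R2/(R1+R2) = 0.609 and R1‖R2 ≤ 177 Ω will meet the spec.)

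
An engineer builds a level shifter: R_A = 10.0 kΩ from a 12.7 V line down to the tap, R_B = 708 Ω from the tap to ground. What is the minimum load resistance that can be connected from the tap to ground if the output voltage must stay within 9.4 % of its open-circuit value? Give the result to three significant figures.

R_L(min) ≈ 6.37 kΩ

Output resistance R_th = R_A‖R_B = (10000 × 708)/10710 = 661.2 Ω.
The fractional drop is R_th/(R_th + R_L); requiring this ≤ 0.0940 gives R_L ≥ R_th(1/0.0940 − 1) = 661.2 × 9.638 = 6.37 kΩ.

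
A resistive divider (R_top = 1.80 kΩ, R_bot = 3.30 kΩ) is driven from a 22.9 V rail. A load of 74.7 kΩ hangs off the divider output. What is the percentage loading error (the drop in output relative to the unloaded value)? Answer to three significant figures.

1.54 %

The divider's output (Thévenin) resistance is R_top‖R_bot = 1.165 kΩ.
Fractional drop under load = R_th/(R_th + R_L) = 1.165 / (1.165 + 74.7) = 0.01535.
So the output falls by 1.54 %.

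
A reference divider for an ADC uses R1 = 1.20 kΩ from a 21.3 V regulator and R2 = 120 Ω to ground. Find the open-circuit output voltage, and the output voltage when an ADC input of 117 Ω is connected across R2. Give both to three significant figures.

Open-circuit: V = 21.3 × 120/(1200 + 120) = 1.94 V.
With the load, R2 becomes R2‖R_L = 59.24 Ω, so V = 21.3 × 59.24/1259 = 1.00 V.

Unloaded: 1.94 V; loaded: 1.00 V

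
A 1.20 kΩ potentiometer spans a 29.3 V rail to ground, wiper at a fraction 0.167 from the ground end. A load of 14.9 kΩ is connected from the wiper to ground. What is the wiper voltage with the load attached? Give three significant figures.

The wiper splits the pot into (1−α)R = 999.6 Ω above and αR = 200.4 Ω below.
Lower section ‖ load = 197.7 Ω.
V_wiper = 29.3 × 197.7/(999.6 + 197.7) = 4.84 V.

V ≈ 4.84 V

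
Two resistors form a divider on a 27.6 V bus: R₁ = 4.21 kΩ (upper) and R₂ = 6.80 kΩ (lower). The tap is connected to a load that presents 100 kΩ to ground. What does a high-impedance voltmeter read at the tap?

V_out ≈ 16.6 V

The load sits in parallel with R₂: R₂‖R_L = (6.80 × 100) / (6.80 + 100) = 6.367 kΩ.
V_out = 27.6 × 6.367 / (4.21 + 6.367) = 27.6 × 6.367/10.58 = 16.6 V.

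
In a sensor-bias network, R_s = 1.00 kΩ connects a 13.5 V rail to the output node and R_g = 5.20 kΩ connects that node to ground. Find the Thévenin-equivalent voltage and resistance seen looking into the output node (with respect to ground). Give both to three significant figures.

V_th = 11.3 V, R_th = 839 Ω

V_th is the open-circuit tap voltage: 13.5 × 5.20/(1.00 + 5.20) = 11.3 V.
With the supply zeroed, R_s and R_g appear in parallel from the tap: R_th = R_s‖R_g = (1.00 × 5.20)/6.200 = 839 Ω.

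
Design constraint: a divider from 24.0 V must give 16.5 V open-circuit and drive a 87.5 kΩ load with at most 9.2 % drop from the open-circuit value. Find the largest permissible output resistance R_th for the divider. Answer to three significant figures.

R_th ≤ 8.87 kΩ

Loading drop = R_th/(R_th + R_L) ≤ 0.0920, so R_th ≤ R_L · ε/(1−ε) = 87.5 kΩ × 0.0920/0.9080 = 8.87 kΩ.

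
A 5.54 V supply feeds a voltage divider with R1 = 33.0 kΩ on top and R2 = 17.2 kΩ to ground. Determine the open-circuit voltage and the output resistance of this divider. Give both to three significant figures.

V_th is the open-circuit tap voltage: 5.54 × 17.2/(33.0 + 17.2) = 1.90 V.
With the supply zeroed, R1 and R2 appear in parallel from the tap: R_th = R1‖R2 = (33.0 × 17.2)/50.20 = 11.3 kΩ.

V_th = 1.90 V, R_th = 11.3 kΩ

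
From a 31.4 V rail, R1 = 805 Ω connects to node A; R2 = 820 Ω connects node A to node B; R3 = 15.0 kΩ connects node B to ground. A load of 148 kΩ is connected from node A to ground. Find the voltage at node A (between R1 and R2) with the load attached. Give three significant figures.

Below node A the series string R2+R3 = 15820 Ω sits in parallel with the 148000 Ω load: 14290 Ω.
V_A = 31.4 × 14290/(805 + 14290) = 29.7 V.

V ≈ 29.7 V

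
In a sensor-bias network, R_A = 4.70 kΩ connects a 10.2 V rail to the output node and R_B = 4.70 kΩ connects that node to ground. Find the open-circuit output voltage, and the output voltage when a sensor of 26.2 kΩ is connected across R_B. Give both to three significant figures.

Open-circuit: V = 10.2 × 4.70/(4.70 + 4.70) = 5.10 V.
With the load, R_B becomes R_B‖R_L = 3.985 kΩ, so V = 10.2 × 3.985/8.685 = 4.68 V.

Unloaded: 5.10 V; loaded: 4.68 V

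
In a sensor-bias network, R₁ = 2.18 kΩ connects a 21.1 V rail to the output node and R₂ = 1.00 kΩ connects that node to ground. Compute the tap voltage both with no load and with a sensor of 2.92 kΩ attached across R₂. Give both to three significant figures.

Open-circuit: V = 21.1 × 1.00/(2.18 + 1.00) = 6.64 V.
With the load, R₂ becomes R₂‖R_L = 0.7449 kΩ, so V = 21.1 × 0.7449/2.925 = 5.37 V.

Unloaded: 6.64 V; loaded: 5.37 V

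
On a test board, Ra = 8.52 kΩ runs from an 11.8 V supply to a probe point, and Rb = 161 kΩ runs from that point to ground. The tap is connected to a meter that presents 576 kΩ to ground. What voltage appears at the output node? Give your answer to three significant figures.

The load sits in parallel with Rb: Rb‖R_L = (161 × 576) / (161 + 576) = 125.8 kΩ.
V_out = 11.8 × 125.8 / (8.52 + 125.8) = 11.8 × 125.8/134.3 = 11.1 V.
(Unloaded it would have been 11.2 V.)

V_out ≈ 11.1 V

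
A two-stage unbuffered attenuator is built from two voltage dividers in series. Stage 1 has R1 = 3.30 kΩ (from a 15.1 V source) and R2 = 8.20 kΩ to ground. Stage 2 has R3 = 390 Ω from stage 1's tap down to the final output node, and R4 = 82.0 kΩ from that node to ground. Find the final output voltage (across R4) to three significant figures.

Stage 2 presents R3+R4 = 82390 Ω as a load on stage 1's tap.
Stage 1's lower leg becomes R2‖(R3+R4) = 7458 Ω, so V_mid = 15.1 × 7458/10760 = 10.47 V.
Stage 2 is itself unloaded: V_out = V_mid × R4/(R3+R4) = 10.47 × 82000/82390 = 10.4 V.

V_out ≈ 10.4 V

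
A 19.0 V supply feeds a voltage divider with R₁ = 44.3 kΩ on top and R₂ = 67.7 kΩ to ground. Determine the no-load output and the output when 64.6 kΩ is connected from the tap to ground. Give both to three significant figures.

Unloaded: 11.5 V; loaded: 8.12 V

Open-circuit: V = 19.0 × 67.7/(44.3 + 67.7) = 11.5 V.
With the load, R₂ becomes R₂‖R_L = 33.06 kΩ, so V = 19.0 × 33.06/77.36 = 8.12 V.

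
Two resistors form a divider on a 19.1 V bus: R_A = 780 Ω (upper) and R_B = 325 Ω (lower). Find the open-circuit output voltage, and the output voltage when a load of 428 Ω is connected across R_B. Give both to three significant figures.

Open-circuit: V = 19.1 × 325/(780 + 325) = 5.62 V.
With the load, R_B becomes R_B‖R_L = 184.7 Ω, so V = 19.1 × 184.7/964.7 = 3.66 V.

Unloaded: 5.62 V; loaded: 3.66 V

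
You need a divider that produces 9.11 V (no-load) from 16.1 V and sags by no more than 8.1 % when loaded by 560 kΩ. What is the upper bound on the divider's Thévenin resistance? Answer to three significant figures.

R_th ≤ 49.4 kΩ

Loading drop = R_th/(R_th + R_L) ≤ 0.0810, so R_th ≤ R_L · ε/(1−ε) = 560 kΩ × 0.0810/0.9190 = 49.4 kΩ.
(Any R1, R2 with R2/(R1+R2) = 0.566 and R1‖R2 ≤ 49.4 kΩ will meet the spec.)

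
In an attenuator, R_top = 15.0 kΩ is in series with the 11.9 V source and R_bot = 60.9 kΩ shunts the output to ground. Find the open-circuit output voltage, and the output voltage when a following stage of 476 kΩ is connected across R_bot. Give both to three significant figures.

Open-circuit: V = 11.9 × 60.9/(15.0 + 60.9) = 9.55 V.
With the load, R_bot becomes R_bot‖R_L = 53.99 kΩ, so V = 11.9 × 53.99/68.99 = 9.31 V.

Unloaded: 9.55 V; loaded: 9.31 V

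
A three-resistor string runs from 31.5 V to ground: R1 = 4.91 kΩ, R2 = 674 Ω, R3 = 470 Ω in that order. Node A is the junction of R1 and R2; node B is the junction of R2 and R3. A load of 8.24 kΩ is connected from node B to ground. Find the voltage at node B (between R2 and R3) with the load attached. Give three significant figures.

At node B, R3 is in parallel with the load: R3‖R_L = 444.6 Ω.
Below node A the resistance is R2 + (R3‖R_L) = 1119 Ω, so V_A = 31.5 × 1119/6029 = 5.845 V.
Then V_B = V_A × (R3‖R_L)/(R2 + R3‖R_L) = 5.845 × 444.6/1119 = 2.32 V.

V ≈ 2.32 V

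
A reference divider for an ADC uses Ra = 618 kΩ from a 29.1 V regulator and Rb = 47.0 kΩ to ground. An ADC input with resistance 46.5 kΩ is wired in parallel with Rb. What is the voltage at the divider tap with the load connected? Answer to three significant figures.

The load sits in parallel with Rb: Rb‖R_L = (47.0 × 46.5) / (47.0 + 46.5) = 23.37 kΩ.
V_out = 29.1 × 23.37 / (618 + 23.37) = 29.1 × 23.37/641.4 = 1.06 V.

V_out ≈ 1.06 V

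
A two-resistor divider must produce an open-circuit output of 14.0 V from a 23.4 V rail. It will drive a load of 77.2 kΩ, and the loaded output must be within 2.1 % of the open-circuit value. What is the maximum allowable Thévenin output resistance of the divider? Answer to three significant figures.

Loading drop = R_th/(R_th + R_L) ≤ 0.0210, so R_th ≤ R_L · ε/(1−ε) = 77.2 kΩ × 0.0210/0.9790 = 1.66 kΩ.

R_th ≤ 1.66 kΩ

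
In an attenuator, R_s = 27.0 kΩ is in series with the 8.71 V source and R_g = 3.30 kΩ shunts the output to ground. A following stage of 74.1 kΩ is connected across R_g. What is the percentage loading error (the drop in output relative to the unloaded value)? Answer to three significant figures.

3.82 %

The divider's output (Thévenin) resistance is R_s‖R_g = 2.941 kΩ.
Fractional drop under load = R_th/(R_th + R_L) = 2.941 / (2.941 + 74.1) = 0.03817.
So the output falls by 3.82 %.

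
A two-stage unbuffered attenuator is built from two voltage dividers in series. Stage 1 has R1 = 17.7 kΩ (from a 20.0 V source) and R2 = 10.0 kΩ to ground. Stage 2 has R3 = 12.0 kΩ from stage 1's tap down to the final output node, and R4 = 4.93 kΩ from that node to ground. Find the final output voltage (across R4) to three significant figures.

V_out ≈ 1.53 V

Stage 2 presents R3+R4 = 16.93 kΩ as a load on stage 1's tap.
Stage 1's lower leg becomes R2‖(R3+R4) = 6.287 kΩ, so V_mid = 20.0 × 6.287/23.99 = 5.242 V.
Stage 2 is itself unloaded: V_out = V_mid × R4/(R3+R4) = 5.242 × 4.93/16.93 = 1.53 V.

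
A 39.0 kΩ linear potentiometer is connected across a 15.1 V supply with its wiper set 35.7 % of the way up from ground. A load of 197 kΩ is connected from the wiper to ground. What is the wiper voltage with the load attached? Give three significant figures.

V ≈ 5.16 V

The wiper splits the pot into (1−α)R = 25.08 kΩ above and αR = 13.92 kΩ below.
Lower section ‖ load = 13.00 kΩ.
V_wiper = 15.1 × 13.00/(25.08 + 13.00) = 5.16 V.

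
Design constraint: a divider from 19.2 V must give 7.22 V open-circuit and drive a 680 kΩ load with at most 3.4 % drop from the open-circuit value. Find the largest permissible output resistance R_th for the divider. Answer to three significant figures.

R_th ≤ 23.9 kΩ

Loading drop = R_th/(R_th + R_L) ≤ 0.0340, so R_th ≤ R_L · ε/(1−ε) = 680 kΩ × 0.0340/0.9660 = 23.9 kΩ.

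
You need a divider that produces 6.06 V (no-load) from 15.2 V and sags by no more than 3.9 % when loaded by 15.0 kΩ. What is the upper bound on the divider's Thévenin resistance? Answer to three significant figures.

Loading drop = R_th/(R_th + R_L) ≤ 0.0390, so R_th ≤ R_L · ε/(1−ε) = 15.0 kΩ × 0.0390/0.9610 = 609 Ω.
(Any R1, R2 with R2/(R1+R2) = 0.399 and R1‖R2 ≤ 609 Ω will meet the spec.)

R_th ≤ 609 Ω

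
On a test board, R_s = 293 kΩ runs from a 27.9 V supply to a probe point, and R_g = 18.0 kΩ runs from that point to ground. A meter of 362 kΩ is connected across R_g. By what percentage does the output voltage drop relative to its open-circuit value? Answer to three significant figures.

4.47 %

The divider's output (Thévenin) resistance is R_s‖R_g = 16.96 kΩ.
Fractional drop under load = R_th/(R_th + R_L) = 16.96 / (16.96 + 362) = 0.04475.
So the output falls by 4.47 %.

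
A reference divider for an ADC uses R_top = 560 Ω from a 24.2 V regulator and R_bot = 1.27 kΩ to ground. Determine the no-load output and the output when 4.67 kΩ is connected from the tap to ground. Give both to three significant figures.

Unloaded: 16.8 V; loaded: 15.5 V

Open-circuit: V = 24.2 × 1270/(560 + 1270) = 16.8 V.
With the load, R_bot becomes R_bot‖R_L = 998.5 Ω, so V = 24.2 × 998.5/1558 = 15.5 V.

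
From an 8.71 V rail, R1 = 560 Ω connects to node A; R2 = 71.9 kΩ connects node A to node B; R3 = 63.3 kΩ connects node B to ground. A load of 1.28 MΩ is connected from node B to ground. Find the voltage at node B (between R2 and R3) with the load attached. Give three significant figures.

V ≈ 3.96 V

At node B, R3 is in parallel with the load: R3‖R_L = 60320 Ω.
Below node A the resistance is R2 + (R3‖R_L) = 132200 Ω, so V_A = 8.71 × 132200/132800 = 8.673 V.
Then V_B = V_A × (R3‖R_L)/(R2 + R3‖R_L) = 8.673 × 60320/132200 = 3.96 V.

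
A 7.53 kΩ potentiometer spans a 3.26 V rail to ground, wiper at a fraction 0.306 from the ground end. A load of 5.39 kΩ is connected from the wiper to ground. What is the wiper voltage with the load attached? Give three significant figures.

V ≈ 0.769 V

The wiper splits the pot into (1−α)R = 5.226 kΩ above and αR = 2.304 kΩ below.
Lower section ‖ load = 1.614 kΩ.
V_wiper = 3.26 × 1.614/(5.226 + 1.614) = 0.769 V.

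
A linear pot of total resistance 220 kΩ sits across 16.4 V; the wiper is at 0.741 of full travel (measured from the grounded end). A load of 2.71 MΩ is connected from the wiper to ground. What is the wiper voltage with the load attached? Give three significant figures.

The wiper splits the pot into (1−α)R = 56.98 kΩ above and αR = 163.0 kΩ below.
Lower section ‖ load = 153.8 kΩ.
V_wiper = 16.4 × 153.8/(56.98 + 153.8) = 12.0 V.

V ≈ 12.0 V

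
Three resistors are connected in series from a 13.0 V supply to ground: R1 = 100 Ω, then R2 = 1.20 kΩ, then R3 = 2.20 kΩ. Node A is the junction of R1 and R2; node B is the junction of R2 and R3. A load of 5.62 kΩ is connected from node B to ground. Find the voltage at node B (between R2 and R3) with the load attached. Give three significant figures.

V ≈ 7.13 V

At node B, R3 is in parallel with the load: R3‖R_L = 1581 Ω.
Below node A the resistance is R2 + (R3‖R_L) = 2781 Ω, so V_A = 13.0 × 2781/2881 = 12.55 V.
Then V_B = V_A × (R3‖R_L)/(R2 + R3‖R_L) = 12.55 × 1581/2781 = 7.13 V.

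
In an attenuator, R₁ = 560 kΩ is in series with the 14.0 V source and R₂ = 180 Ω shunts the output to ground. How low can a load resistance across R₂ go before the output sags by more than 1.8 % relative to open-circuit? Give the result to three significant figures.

Output resistance R_th = R₁‖R₂ = (560000 × 180)/560200 = 179.9 Ω.
The fractional drop is R_th/(R_th + R_L); requiring this ≤ 0.0180 gives R_L ≥ R_th(1/0.0180 − 1) = 179.9 × 54.56 = 9.82 kΩ.

R_L(min) ≈ 9.82 kΩ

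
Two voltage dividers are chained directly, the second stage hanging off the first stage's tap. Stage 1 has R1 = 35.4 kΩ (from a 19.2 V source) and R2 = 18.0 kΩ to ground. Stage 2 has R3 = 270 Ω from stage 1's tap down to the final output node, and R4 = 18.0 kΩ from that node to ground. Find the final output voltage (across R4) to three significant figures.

Stage 2 presents R3+R4 = 18270 Ω as a load on stage 1's tap.
Stage 1's lower leg becomes R2‖(R3+R4) = 9067 Ω, so V_mid = 19.2 × 9067/44470 = 3.915 V.
Stage 2 is itself unloaded: V_out = V_mid × R4/(R3+R4) = 3.915 × 18000/18270 = 3.86 V.

V_out ≈ 3.86 V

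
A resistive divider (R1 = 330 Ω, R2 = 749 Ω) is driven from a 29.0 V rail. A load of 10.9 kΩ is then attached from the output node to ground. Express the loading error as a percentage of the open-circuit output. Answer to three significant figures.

The divider's output (Thévenin) resistance is R1‖R2 = 229.1 Ω.
Fractional drop under load = R_th/(R_th + R_L) = 229.1 / (229.1 + 10900) = 0.02058.
So the output falls by 2.06 %.

2.06 %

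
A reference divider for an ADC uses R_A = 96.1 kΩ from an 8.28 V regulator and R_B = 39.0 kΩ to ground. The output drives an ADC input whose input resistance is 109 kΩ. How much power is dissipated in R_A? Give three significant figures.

Total resistance from the source is R_A + (R_B‖R_L) = 124.8 kΩ, so I = 8.28/124.8 kΩ = 0.06633 mA.
P = I²·R_A = (0.06633 mA)² × 96.1 kΩ = 0.423 mW.

P ≈ 0.423 mW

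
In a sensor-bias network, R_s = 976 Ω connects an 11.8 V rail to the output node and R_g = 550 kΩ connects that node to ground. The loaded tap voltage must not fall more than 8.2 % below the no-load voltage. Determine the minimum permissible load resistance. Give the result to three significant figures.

Output resistance R_th = R_s‖R_g = (976 × 550000)/551000 = 974.3 Ω.
The fractional drop is R_th/(R_th + R_L); requiring this ≤ 0.0820 gives R_L ≥ R_th(1/0.0820 − 1) = 974.3 × 11.20 = 10.9 kΩ.

R_L(min) ≈ 10.9 kΩ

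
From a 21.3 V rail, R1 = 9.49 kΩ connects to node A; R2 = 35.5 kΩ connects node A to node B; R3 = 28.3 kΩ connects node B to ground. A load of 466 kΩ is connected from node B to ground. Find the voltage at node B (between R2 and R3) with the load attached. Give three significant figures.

At node B, R3 is in parallel with the load: R3‖R_L = 26.68 kΩ.
Below node A the resistance is R2 + (R3‖R_L) = 62.18 kΩ, so V_A = 21.3 × 62.18/71.67 = 18.48 V.
Then V_B = V_A × (R3‖R_L)/(R2 + R3‖R_L) = 18.48 × 26.68/62.18 = 7.93 V.

V ≈ 7.93 V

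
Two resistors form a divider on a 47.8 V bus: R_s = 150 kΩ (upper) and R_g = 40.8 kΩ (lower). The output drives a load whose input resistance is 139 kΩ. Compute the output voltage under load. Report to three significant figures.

The load sits in parallel with R_g: R_g‖R_L = (40.8 × 139) / (40.8 + 139) = 31.54 kΩ.
V_out = 47.8 × 31.54 / (150 + 31.54) = 47.8 × 31.54/181.5 = 8.30 V.

V_out ≈ 8.30 V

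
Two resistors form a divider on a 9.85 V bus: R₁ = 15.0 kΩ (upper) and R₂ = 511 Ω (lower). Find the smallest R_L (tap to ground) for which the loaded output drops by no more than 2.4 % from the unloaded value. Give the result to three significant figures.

Output resistance R_th = R₁‖R₂ = (15000 × 511)/15510 = 494.2 Ω.
The fractional drop is R_th/(R_th + R_L); requiring this ≤ 0.0240 gives R_L ≥ R_th(1/0.0240 − 1) = 494.2 × 40.67 = 20.1 kΩ.

R_L(min) ≈ 20.1 kΩ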